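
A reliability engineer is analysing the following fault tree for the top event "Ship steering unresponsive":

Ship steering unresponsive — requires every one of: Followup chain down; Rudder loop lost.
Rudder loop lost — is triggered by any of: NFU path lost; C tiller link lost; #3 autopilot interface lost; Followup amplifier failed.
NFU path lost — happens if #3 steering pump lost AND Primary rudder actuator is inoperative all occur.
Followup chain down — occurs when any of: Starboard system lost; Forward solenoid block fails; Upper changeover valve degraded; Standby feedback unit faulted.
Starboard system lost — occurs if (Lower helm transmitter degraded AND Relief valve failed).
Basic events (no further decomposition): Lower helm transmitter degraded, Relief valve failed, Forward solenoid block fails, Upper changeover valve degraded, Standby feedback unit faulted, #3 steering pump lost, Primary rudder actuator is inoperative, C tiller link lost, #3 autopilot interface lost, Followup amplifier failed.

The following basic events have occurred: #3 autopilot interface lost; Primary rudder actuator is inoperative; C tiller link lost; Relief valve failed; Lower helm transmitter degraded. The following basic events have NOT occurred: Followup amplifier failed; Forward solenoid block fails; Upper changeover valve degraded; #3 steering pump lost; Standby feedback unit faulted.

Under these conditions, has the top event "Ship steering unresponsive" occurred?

Starboard system lost [AND]: Lower helm transmitter degraded=occurs, Relief valve failed=occurs → all inputs occur → occurs.
Followup chain down [OR]: Starboard system lost=occurs, Forward solenoid block fails=not, Upper changeover valve degraded=not, Standby feedback unit faulted=not → at least one input occurs → occurs.
NFU path lost [AND]: #3 steering pump lost=not, Primary rudder actuator is inoperative=occurs → not all inputs occur → does not occur.
Rudder loop lost [OR]: NFU path lost=not, C tiller link lost=occurs, #3 autopilot interface lost=occurs, Followup amplifier failed=not → at least one input occurs → occurs.
Ship steering unresponsive [AND]: Followup chain down=occurs, Rudder loop lost=occurs → all inputs occur → occurs.

Yes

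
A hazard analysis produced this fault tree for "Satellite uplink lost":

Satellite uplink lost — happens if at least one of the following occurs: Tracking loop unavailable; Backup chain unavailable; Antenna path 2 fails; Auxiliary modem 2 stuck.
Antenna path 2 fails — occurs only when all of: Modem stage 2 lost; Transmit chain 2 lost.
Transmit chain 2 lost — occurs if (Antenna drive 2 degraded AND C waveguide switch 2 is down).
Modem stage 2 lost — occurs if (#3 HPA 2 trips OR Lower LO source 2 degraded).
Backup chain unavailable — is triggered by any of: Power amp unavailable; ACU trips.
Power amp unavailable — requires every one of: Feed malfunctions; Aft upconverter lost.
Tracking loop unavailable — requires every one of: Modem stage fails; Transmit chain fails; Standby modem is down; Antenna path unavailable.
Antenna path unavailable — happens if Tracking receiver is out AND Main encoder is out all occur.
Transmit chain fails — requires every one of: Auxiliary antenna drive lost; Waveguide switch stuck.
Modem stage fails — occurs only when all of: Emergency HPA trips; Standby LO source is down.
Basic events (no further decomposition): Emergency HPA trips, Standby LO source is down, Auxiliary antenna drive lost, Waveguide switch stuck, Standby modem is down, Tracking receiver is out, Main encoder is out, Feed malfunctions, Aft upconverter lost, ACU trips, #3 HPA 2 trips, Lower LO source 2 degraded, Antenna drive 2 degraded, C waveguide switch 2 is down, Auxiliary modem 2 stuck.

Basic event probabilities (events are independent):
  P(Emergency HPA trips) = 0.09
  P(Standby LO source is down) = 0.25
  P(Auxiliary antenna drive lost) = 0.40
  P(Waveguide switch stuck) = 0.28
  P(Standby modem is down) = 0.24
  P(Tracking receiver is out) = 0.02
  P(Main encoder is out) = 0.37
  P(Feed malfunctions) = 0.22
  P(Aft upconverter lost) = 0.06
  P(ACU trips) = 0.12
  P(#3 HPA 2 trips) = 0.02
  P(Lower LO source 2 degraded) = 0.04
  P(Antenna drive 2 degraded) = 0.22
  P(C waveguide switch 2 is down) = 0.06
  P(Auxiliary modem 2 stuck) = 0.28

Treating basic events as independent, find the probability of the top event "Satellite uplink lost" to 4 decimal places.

0.3753

P(Modem stage fails) [AND] = 0.09 × 0.25 = 0.022500
P(Transmit chain fails) [AND] = 0.40 × 0.28 = 0.112000
P(Antenna path unavailable) [AND] = 0.02 × 0.37 = 0.007400
P(Tracking loop unavailable) [AND] = 0.022500 × 0.112000 × 0.24 × 0.007400 = 0.000004
P(Power amp unavailable) [AND] = 0.22 × 0.06 = 0.013200
P(Backup chain unavailable) [OR] = 1 − (1−0.013200) × (1−0.12) = 0.131616
P(Modem stage 2 lost) [OR] = 1 − (1−0.02) × (1−0.04) = 0.059200
P(Transmit chain 2 lost) [AND] = 0.22 × 0.06 = 0.013200
P(Antenna path 2 fails) [AND] = 0.059200 × 0.013200 = 0.000781
P(Satellite uplink lost) [OR] = 1 − (1−0.000004) × (1−0.131616) × (1−0.000781) × (1−0.28) = 0.375254
Rounded to 4 decimal places: P(Satellite uplink lost) ≈ 0.3753.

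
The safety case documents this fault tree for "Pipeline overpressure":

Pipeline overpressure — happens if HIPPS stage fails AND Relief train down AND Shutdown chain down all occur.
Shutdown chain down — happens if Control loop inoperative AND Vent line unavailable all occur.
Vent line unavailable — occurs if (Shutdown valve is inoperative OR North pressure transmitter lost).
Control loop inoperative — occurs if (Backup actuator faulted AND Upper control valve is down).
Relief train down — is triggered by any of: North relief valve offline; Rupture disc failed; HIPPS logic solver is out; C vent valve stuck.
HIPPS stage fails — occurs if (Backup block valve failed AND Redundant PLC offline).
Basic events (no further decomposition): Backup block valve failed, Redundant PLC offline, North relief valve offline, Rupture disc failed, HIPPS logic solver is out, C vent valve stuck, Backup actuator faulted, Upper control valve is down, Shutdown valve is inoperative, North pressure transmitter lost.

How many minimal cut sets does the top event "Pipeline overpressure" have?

8

HIPPS stage fails [AND]: one cut set from each child combined → 1 × 1 = 1 cut set(s).
Relief train down [OR]: union of children's cut sets → 4 cut set(s).
Control loop inoperative [AND]: one cut set from each child combined → 1 × 1 = 1 cut set(s).
Vent line unavailable [OR]: union of children's cut sets → 2 cut set(s).
Shutdown chain down [AND]: one cut set from each child combined → 1 × 2 = 2 cut set(s).
Pipeline overpressure [AND]: one cut set from each child combined → 1 × 4 × 2 = 8 cut set(s).
Minimal cut sets: {Backup actuator faulted, Backup block valve failed, North relief valve offline, Redundant PLC offline, Shutdown valve is inoperative, Upper control valve is down}; {Backup actuator faulted, Backup block valve failed, North pressure transmitter lost, North relief valve offline, Redundant PLC offline, Upper control valve is down}; {Backup actuator faulted, Backup block valve failed, Redundant PLC offline, Rupture disc failed, Shutdown valve is inoperative, Upper control valve is down}; {Backup actuator faulted, Backup block valve failed, North pressure transmitter lost, Redundant PLC offline, Rupture disc failed, Upper control valve is down}; {Backup actuator faulted, Backup block valve failed, HIPPS logic solver is out, Redundant PLC offline, Shutdown valve is inoperative, Upper control valve is down}; {Backup actuator faulted, Backup block valve failed, HIPPS logic solver is out, North pressure transmitter lost, Redundant PLC offline, Upper control valve is down}; {Backup actuator faulted, Backup block valve failed, C vent valve stuck, Redundant PLC offline, Shutdown valve is inoperative, Upper control valve is down}; {Backup actuator faulted, Backup block valve failed, C vent valve stuck, North pressure transmitter lost, Redundant PLC offline, Upper control valve is down}.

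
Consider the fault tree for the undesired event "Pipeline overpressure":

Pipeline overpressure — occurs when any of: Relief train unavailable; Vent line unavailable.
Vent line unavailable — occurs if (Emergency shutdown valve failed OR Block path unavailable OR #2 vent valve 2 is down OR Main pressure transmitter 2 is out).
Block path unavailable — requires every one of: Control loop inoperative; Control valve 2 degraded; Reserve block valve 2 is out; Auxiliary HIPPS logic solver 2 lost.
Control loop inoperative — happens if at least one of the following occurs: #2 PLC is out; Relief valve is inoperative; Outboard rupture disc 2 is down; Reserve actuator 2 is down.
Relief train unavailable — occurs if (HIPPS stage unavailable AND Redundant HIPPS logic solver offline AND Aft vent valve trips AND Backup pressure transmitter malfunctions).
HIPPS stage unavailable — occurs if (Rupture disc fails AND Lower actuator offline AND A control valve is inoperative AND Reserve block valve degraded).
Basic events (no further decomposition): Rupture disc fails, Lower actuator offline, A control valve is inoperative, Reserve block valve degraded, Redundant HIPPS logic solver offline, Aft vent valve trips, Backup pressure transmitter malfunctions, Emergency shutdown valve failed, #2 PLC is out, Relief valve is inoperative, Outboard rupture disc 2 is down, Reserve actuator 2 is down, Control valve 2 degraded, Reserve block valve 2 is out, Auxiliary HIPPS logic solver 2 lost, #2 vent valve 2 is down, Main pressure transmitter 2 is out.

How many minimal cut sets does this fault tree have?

8

HIPPS stage unavailable [AND]: one cut set from each child combined → 1 × 1 × 1 × 1 = 1 cut set(s).
Relief train unavailable [AND]: one cut set from each child combined → 1 × 1 × 1 × 1 = 1 cut set(s).
Control loop inoperative [OR]: union of children's cut sets → 4 cut set(s).
Block path unavailable [AND]: one cut set from each child combined → 4 × 1 × 1 × 1 = 4 cut set(s).
Vent line unavailable [OR]: union of children's cut sets → 7 cut set(s).
Pipeline overpressure [OR]: union of children's cut sets → 8 cut set(s).
Minimal cut sets: {A control valve is inoperative, Aft vent valve trips, Backup pressure transmitter malfunctions, Lower actuator offline, Redundant HIPPS logic solver offline, Reserve block valve degraded, Rupture disc fails}; {Emergency shutdown valve failed}; {#2 PLC is out, Auxiliary HIPPS logic solver 2 lost, Control valve 2 degraded, Reserve block valve 2 is out}; {Auxiliary HIPPS logic solver 2 lost, Control valve 2 degraded, Relief valve is inoperative, Reserve block valve 2 is out}; {Auxiliary HIPPS logic solver 2 lost, Control valve 2 degraded, Outboard rupture disc 2 is down, Reserve block valve 2 is out}; {Auxiliary HIPPS logic solver 2 lost, Control valve 2 degraded, Reserve actuator 2 is down, Reserve block valve 2 is out}; {#2 vent valve 2 is down}; {Main pressure transmitter 2 is out}.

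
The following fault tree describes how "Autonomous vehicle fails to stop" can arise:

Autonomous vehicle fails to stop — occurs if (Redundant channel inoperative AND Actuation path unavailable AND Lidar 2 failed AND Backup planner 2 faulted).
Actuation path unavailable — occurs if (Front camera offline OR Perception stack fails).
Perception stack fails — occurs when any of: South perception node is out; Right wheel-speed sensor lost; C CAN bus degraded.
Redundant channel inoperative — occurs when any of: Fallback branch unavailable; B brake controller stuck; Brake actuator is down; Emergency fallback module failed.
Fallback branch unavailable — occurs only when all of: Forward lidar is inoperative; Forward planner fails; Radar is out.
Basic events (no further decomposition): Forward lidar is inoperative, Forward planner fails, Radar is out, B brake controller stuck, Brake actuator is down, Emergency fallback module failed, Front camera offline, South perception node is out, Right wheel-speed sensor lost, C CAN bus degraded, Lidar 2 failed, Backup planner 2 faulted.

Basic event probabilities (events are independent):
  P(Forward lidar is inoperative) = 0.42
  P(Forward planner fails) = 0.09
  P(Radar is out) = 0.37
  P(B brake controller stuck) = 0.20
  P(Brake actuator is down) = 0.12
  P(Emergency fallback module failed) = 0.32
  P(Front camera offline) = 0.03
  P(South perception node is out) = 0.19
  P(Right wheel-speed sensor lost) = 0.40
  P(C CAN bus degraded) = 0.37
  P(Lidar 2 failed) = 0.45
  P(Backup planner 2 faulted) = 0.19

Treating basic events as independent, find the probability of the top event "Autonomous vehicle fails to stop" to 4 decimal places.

0.0317

P(Fallback branch unavailable) [AND] = 0.42 × 0.09 × 0.37 = 0.013986
P(Redundant channel inoperative) [OR] = 1 − (1−0.013986) × (1−0.20) × (1−0.12) × (1−0.32) = 0.527975
P(Perception stack fails) [OR] = 1 − (1−0.19) × (1−0.40) × (1−0.37) = 0.693820
P(Actuation path unavailable) [OR] = 1 − (1−0.03) × (1−0.693820) = 0.703005
P(Autonomous vehicle fails to stop) [AND] = 0.527975 × 0.703005 × 0.45 × 0.19 = 0.031735
Rounded to 4 decimal places: P(Autonomous vehicle fails to stop) ≈ 0.0317.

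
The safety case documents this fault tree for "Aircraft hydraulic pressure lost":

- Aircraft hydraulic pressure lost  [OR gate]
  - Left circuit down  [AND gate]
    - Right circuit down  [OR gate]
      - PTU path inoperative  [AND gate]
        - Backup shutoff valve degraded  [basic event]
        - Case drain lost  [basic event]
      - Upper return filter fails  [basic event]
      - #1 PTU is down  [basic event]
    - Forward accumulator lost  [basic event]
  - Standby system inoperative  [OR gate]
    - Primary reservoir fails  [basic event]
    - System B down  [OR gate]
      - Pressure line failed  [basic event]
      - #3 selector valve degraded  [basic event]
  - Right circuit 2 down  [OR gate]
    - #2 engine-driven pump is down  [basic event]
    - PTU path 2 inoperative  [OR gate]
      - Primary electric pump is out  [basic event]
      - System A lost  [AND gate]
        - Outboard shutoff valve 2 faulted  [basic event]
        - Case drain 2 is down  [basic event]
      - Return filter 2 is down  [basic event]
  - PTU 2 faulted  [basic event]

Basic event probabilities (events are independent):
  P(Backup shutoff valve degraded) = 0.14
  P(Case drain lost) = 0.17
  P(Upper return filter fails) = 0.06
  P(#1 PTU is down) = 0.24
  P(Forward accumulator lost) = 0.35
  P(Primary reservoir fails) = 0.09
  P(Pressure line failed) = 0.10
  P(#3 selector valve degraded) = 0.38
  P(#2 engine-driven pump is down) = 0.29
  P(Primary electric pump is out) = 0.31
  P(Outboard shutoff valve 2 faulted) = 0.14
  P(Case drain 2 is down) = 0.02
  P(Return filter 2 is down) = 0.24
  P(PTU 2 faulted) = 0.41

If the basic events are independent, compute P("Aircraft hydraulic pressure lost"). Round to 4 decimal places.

0.9005

P(PTU path inoperative) [AND] = 0.14 × 0.17 = 0.023800
P(Right circuit down) [OR] = 1 − (1−0.023800) × (1−0.06) × (1−0.24) = 0.302603
P(Left circuit down) [AND] = 0.302603 × 0.35 = 0.105911
P(System B down) [OR] = 1 − (1−0.10) × (1−0.38) = 0.442000
P(Standby system inoperative) [OR] = 1 − (1−0.09) × (1−0.442000) = 0.492220
P(System A lost) [AND] = 0.14 × 0.02 = 0.002800
P(PTU path 2 inoperative) [OR] = 1 − (1−0.31) × (1−0.002800) × (1−0.24) = 0.477068
P(Right circuit 2 down) [OR] = 1 − (1−0.29) × (1−0.477068) = 0.628718
P(Aircraft hydraulic pressure lost) [OR] = 1 − (1−0.105911) × (1−0.492220) × (1−0.628718) × (1−0.41) = 0.900548
Rounded to 4 decimal places: P(Aircraft hydraulic pressure lost) ≈ 0.9005.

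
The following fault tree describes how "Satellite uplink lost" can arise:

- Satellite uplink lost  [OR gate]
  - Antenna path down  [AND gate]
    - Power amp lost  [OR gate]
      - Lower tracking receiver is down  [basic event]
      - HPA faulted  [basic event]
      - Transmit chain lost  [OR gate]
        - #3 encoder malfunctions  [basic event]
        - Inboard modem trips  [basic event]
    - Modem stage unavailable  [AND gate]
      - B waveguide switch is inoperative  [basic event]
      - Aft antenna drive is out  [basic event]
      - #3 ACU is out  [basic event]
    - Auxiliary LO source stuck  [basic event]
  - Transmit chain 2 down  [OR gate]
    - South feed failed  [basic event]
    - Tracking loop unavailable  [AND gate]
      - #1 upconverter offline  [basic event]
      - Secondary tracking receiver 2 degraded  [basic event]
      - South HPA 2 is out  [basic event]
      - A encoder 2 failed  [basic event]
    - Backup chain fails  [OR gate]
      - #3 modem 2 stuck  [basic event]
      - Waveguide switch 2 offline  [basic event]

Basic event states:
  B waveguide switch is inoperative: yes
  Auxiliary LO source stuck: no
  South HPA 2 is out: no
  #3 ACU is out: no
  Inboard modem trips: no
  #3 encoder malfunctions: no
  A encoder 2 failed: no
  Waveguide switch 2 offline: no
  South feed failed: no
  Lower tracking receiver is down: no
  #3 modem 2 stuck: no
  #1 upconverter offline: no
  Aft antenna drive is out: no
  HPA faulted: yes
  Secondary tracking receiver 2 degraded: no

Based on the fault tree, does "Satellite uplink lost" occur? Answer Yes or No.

No

Transmit chain lost [OR]: #3 encoder malfunctions=not, Inboard modem trips=not → no input occurs → does not occur.
Power amp lost [OR]: Lower tracking receiver is down=not, HPA faulted=occurs, Transmit chain lost=not → at least one input occurs → occurs.
Modem stage unavailable [AND]: B waveguide switch is inoperative=occurs, Aft antenna drive is out=not, #3 ACU is out=not → not all inputs occur → does not occur.
Antenna path down [AND]: Power amp lost=occurs, Modem stage unavailable=not, Auxiliary LO source stuck=not → not all inputs occur → does not occur.
Tracking loop unavailable [AND]: #1 upconverter offline=not, Secondary tracking receiver 2 degraded=not, South HPA 2 is out=not, A encoder 2 failed=not → not all inputs occur → does not occur.
Backup chain fails [OR]: #3 modem 2 stuck=not, Waveguide switch 2 offline=not → no input occurs → does not occur.
Transmit chain 2 down [OR]: South feed failed=not, Tracking loop unavailable=not, Backup chain fails=not → no input occurs → does not occur.
Satellite uplink lost [OR]: Antenna path down=not, Transmit chain 2 down=not → no input occurs → does not occur.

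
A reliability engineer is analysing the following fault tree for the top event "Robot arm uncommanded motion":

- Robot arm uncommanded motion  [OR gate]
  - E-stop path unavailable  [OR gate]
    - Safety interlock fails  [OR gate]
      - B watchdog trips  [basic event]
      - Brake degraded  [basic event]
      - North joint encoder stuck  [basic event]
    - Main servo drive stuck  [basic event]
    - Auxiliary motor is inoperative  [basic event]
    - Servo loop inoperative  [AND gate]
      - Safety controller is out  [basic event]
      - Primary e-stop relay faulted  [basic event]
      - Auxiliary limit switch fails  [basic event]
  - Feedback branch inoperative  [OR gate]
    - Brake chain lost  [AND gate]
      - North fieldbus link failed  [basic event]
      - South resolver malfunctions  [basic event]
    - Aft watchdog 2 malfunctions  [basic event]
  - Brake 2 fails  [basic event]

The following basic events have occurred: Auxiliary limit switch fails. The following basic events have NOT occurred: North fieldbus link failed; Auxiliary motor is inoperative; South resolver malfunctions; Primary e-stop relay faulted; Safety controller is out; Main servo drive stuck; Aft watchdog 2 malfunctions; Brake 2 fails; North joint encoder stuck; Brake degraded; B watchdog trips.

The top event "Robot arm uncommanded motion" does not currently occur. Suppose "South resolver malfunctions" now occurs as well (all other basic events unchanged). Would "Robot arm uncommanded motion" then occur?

Counterfactual: set "South resolver malfunctions" to occurred.
Safety interlock fails [OR]: B watchdog trips=not, Brake degraded=not, North joint encoder stuck=not → no input occurs → does not occur.
Servo loop inoperative [AND]: Safety controller is out=not, Primary e-stop relay faulted=not, Auxiliary limit switch fails=occurs → not all inputs occur → does not occur.
E-stop path unavailable [OR]: Safety interlock fails=not, Main servo drive stuck=not, Auxiliary motor is inoperative=not, Servo loop inoperative=not → no input occurs → does not occur.
Brake chain lost [AND]: North fieldbus link failed=not, South resolver malfunctions=occurs → not all inputs occur → does not occur.
Feedback branch inoperative [OR]: Brake chain lost=not, Aft watchdog 2 malfunctions=not → no input occurs → does not occur.
Robot arm uncommanded motion [OR]: E-stop path unavailable=not, Feedback branch inoperative=not, Brake 2 fails=not → no input occurs → does not occur.

No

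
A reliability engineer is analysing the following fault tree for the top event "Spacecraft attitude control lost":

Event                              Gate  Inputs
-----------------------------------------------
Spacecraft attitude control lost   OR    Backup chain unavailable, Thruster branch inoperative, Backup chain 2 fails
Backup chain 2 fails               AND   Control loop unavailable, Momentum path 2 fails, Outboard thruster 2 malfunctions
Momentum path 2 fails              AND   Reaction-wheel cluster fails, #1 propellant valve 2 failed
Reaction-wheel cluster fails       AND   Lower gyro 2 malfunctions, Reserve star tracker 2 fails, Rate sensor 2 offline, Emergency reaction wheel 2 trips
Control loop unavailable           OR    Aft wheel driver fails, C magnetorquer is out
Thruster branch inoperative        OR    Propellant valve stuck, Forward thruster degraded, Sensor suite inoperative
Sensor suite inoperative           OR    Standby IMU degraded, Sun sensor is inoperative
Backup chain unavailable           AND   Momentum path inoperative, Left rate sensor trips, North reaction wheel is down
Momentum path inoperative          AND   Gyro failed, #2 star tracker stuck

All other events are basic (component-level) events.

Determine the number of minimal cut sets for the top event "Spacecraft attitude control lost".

7

Momentum path inoperative [AND]: one cut set from each child combined → 1 × 1 = 1 cut set(s).
Backup chain unavailable [AND]: one cut set from each child combined → 1 × 1 × 1 = 1 cut set(s).
Sensor suite inoperative [OR]: union of children's cut sets → 2 cut set(s).
Thruster branch inoperative [OR]: union of children's cut sets → 4 cut set(s).
Control loop unavailable [OR]: union of children's cut sets → 2 cut set(s).
Reaction-wheel cluster fails [AND]: one cut set from each child combined → 1 × 1 × 1 × 1 = 1 cut set(s).
Momentum path 2 fails [AND]: one cut set from each child combined → 1 × 1 = 1 cut set(s).
Backup chain 2 fails [AND]: one cut set from each child combined → 2 × 1 × 1 = 2 cut set(s).
Spacecraft attitude control lost [OR]: union of children's cut sets → 7 cut set(s).
Minimal cut sets: {#2 star tracker stuck, Gyro failed, Left rate sensor trips, North reaction wheel is down}; {Propellant valve stuck}; {Forward thruster degraded}; {Standby IMU degraded}; {Sun sensor is inoperative}; {#1 propellant valve 2 failed, Aft wheel driver fails, Emergency reaction wheel 2 trips, Lower gyro 2 malfunctions, Outboard thruster 2 malfunctions, Rate sensor 2 offline, Reserve star tracker 2 fails}; {#1 propellant valve 2 failed, C magnetorquer is out, Emergency reaction wheel 2 trips, Lower gyro 2 malfunctions, Outboard thruster 2 malfunctions, Rate sensor 2 offline, Reserve star tracker 2 fails}.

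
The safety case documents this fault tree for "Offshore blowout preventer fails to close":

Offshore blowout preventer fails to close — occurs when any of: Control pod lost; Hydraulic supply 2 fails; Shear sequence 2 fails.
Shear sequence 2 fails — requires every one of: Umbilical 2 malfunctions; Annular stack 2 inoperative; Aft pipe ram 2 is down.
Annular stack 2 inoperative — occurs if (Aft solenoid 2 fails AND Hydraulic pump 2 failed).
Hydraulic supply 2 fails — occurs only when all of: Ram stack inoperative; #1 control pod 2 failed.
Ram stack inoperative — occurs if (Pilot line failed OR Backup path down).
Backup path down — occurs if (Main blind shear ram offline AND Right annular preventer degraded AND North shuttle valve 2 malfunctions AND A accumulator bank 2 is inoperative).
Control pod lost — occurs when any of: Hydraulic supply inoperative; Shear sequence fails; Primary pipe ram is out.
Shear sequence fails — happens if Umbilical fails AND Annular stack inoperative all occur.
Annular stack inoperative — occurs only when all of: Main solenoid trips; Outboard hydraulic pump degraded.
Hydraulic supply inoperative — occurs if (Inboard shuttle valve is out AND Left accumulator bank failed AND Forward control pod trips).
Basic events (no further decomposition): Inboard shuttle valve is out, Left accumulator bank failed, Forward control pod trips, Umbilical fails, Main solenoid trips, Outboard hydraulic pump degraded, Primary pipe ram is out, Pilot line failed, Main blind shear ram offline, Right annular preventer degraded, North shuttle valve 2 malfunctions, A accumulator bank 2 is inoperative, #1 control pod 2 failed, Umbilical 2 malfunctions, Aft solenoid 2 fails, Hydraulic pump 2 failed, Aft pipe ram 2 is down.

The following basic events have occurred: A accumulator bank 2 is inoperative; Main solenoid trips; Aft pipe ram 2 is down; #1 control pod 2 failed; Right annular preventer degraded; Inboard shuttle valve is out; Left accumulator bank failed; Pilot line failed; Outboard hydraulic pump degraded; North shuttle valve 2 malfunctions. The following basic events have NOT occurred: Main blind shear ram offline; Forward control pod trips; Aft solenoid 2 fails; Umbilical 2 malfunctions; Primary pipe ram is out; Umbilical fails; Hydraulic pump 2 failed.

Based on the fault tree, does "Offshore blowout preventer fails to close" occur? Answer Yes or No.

Hydraulic supply inoperative [AND]: Inboard shuttle valve is out=occurs, Left accumulator bank failed=occurs, Forward control pod trips=not → not all inputs occur → does not occur.
Annular stack inoperative [AND]: Main solenoid trips=occurs, Outboard hydraulic pump degraded=occurs → all inputs occur → occurs.
Shear sequence fails [AND]: Umbilical fails=not, Annular stack inoperative=occurs → not all inputs occur → does not occur.
Control pod lost [OR]: Hydraulic supply inoperative=not, Shear sequence fails=not, Primary pipe ram is out=not → no input occurs → does not occur.
Backup path down [AND]: Main blind shear ram offline=not, Right annular preventer degraded=occurs, North shuttle valve 2 malfunctions=occurs, A accumulator bank 2 is inoperative=occurs → not all inputs occur → does not occur.
Ram stack inoperative [OR]: Pilot line failed=occurs, Backup path down=not → at least one input occurs → occurs.
Hydraulic supply 2 fails [AND]: Ram stack inoperative=occurs, #1 control pod 2 failed=occurs → all inputs occur → occurs.
Annular stack 2 inoperative [AND]: Aft solenoid 2 fails=not, Hydraulic pump 2 failed=not → not all inputs occur → does not occur.
Shear sequence 2 fails [AND]: Umbilical 2 malfunctions=not, Annular stack 2 inoperative=not, Aft pipe ram 2 is down=occurs → not all inputs occur → does not occur.
Offshore blowout preventer fails to close [OR]: Control pod lost=not, Hydraulic supply 2 fails=occurs, Shear sequence 2 fails=not → at least one input occurs → occurs.

Yes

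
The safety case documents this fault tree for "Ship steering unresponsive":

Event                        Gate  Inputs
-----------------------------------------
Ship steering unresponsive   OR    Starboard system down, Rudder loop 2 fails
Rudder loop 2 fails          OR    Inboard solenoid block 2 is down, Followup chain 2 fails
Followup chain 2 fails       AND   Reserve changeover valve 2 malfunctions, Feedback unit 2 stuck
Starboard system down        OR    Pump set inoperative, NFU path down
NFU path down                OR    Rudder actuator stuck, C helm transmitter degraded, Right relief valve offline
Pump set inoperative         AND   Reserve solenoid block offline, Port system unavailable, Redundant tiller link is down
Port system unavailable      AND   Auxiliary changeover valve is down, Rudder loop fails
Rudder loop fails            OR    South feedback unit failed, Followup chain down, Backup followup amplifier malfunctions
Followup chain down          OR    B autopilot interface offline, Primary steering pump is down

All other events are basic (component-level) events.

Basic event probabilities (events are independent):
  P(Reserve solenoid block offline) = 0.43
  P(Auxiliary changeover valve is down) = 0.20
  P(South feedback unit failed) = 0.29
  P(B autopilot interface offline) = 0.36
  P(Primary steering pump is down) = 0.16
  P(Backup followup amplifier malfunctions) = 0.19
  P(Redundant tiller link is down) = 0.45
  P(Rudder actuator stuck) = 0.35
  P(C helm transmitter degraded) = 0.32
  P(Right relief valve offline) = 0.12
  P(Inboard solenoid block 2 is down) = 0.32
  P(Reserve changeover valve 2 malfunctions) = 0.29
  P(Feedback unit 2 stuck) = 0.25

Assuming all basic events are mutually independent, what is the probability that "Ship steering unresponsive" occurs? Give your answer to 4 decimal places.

0.7612

P(Followup chain down) [OR] = 1 − (1−0.36) × (1−0.16) = 0.462400
P(Rudder loop fails) [OR] = 1 − (1−0.29) × (1−0.462400) × (1−0.19) = 0.690826
P(Port system unavailable) [AND] = 0.20 × 0.690826 = 0.138165
P(Pump set inoperative) [AND] = 0.43 × 0.138165 × 0.45 = 0.026735
P(NFU path down) [OR] = 1 − (1−0.35) × (1−0.32) × (1−0.12) = 0.611040
P(Starboard system down) [OR] = 1 − (1−0.026735) × (1−0.611040) = 0.621439
P(Followup chain 2 fails) [AND] = 0.29 × 0.25 = 0.072500
P(Rudder loop 2 fails) [OR] = 1 − (1−0.32) × (1−0.072500) = 0.369300
P(Ship steering unresponsive) [OR] = 1 − (1−0.621439) × (1−0.369300) = 0.761242
Rounded to 4 decimal places: P(Ship steering unresponsive) ≈ 0.7612.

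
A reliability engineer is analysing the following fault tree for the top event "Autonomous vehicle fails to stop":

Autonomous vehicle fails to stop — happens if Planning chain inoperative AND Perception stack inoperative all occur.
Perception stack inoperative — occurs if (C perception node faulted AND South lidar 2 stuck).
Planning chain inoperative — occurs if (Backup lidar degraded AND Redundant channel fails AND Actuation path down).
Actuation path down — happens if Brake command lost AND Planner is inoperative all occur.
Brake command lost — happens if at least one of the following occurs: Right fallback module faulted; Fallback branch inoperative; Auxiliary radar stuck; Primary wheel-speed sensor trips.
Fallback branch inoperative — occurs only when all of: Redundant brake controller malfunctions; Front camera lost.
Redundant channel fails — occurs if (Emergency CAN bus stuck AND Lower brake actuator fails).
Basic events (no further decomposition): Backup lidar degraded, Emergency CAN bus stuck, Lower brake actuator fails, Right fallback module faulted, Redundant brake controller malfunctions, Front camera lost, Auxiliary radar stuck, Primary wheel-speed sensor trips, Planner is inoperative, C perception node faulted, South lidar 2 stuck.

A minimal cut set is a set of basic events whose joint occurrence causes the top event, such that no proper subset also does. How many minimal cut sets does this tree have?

4

Redundant channel fails [AND]: one cut set from each child combined → 1 × 1 = 1 cut set(s).
Fallback branch inoperative [AND]: one cut set from each child combined → 1 × 1 = 1 cut set(s).
Brake command lost [OR]: union of children's cut sets → 4 cut set(s).
Actuation path down [AND]: one cut set from each child combined → 4 × 1 = 4 cut set(s).
Planning chain inoperative [AND]: one cut set from each child combined → 1 × 1 × 4 = 4 cut set(s).
Perception stack inoperative [AND]: one cut set from each child combined → 1 × 1 = 1 cut set(s).
Autonomous vehicle fails to stop [AND]: one cut set from each child combined → 4 × 1 = 4 cut set(s).
Minimal cut sets: {Backup lidar degraded, C perception node faulted, Emergency CAN bus stuck, Lower brake actuator fails, Planner is inoperative, Right fallback module faulted, South lidar 2 stuck}; {Backup lidar degraded, C perception node faulted, Emergency CAN bus stuck, Front camera lost, Lower brake actuator fails, Planner is inoperative, Redundant brake controller malfunctions, South lidar 2 stuck}; {Auxiliary radar stuck, Backup lidar degraded, C perception node faulted, Emergency CAN bus stuck, Lower brake actuator fails, Planner is inoperative, South lidar 2 stuck}; {Backup lidar degraded, C perception node faulted, Emergency CAN bus stuck, Lower brake actuator fails, Planner is inoperative, Primary wheel-speed sensor trips, South lidar 2 stuck}.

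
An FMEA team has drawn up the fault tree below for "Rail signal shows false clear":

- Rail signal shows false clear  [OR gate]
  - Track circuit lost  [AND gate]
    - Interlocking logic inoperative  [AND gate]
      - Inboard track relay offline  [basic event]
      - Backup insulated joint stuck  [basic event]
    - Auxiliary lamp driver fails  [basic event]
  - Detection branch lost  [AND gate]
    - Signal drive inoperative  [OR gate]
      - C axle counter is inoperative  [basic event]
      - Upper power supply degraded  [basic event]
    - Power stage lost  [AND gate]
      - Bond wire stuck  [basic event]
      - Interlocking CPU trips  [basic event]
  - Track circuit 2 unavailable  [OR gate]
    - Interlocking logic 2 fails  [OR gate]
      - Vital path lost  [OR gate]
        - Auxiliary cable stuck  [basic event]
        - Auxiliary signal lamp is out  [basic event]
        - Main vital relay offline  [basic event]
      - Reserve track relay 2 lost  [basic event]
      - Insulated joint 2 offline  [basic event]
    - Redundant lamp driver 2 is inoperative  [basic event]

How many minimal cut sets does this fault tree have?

Interlocking logic inoperative [AND]: one cut set from each child combined → 1 × 1 = 1 cut set(s).
Track circuit lost [AND]: one cut set from each child combined → 1 × 1 = 1 cut set(s).
Signal drive inoperative [OR]: union of children's cut sets → 2 cut set(s).
Power stage lost [AND]: one cut set from each child combined → 1 × 1 = 1 cut set(s).
Detection branch lost [AND]: one cut set from each child combined → 2 × 1 = 2 cut set(s).
Vital path lost [OR]: union of children's cut sets → 3 cut set(s).
Interlocking logic 2 fails [OR]: union of children's cut sets → 5 cut set(s).
Track circuit 2 unavailable [OR]: union of children's cut sets → 6 cut set(s).
Rail signal shows false clear [OR]: union of children's cut sets → 9 cut set(s).
Minimal cut sets: {Auxiliary lamp driver fails, Backup insulated joint stuck, Inboard track relay offline}; {Bond wire stuck, C axle counter is inoperative, Interlocking CPU trips}; {Bond wire stuck, Interlocking CPU trips, Upper power supply degraded}; {Auxiliary cable stuck}; {Auxiliary signal lamp is out}; {Main vital relay offline}; {Reserve track relay 2 lost}; {Insulated joint 2 offline}; {Redundant lamp driver 2 is inoperative}.

9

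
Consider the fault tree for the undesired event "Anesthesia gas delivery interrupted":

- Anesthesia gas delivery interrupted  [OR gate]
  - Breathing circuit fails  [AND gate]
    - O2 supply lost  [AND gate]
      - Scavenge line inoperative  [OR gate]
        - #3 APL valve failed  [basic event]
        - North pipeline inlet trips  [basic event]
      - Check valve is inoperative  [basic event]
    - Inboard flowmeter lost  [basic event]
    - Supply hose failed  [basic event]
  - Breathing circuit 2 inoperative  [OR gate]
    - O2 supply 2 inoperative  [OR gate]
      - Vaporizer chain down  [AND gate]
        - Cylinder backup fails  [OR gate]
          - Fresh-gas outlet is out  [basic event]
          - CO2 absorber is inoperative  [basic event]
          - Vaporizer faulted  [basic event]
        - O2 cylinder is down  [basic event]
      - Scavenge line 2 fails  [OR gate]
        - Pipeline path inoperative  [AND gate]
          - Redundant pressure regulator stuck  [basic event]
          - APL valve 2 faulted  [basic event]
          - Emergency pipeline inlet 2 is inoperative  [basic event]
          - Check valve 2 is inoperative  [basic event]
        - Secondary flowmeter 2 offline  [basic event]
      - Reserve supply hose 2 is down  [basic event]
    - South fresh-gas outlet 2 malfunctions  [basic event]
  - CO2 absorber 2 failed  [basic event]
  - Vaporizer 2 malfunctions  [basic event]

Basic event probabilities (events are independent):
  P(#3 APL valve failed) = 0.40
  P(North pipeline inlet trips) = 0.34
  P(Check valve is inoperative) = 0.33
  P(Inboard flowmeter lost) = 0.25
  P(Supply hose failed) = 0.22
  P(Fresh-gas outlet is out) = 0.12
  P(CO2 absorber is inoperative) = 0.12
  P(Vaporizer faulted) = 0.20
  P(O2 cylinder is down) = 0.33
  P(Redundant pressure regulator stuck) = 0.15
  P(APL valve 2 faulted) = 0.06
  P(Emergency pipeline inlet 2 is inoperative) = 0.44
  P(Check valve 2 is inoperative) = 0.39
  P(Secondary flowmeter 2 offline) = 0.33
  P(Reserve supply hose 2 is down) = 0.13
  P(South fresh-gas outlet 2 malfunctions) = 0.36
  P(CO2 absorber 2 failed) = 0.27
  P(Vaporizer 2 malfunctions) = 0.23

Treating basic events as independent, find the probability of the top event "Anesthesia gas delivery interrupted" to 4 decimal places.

0.8189

P(Scavenge line inoperative) [OR] = 1 − (1−0.40) × (1−0.34) = 0.604000
P(O2 supply lost) [AND] = 0.604000 × 0.33 = 0.199320
P(Breathing circuit fails) [AND] = 0.199320 × 0.25 × 0.22 = 0.010963
P(Cylinder backup fails) [OR] = 1 − (1−0.12) × (1−0.12) × (1−0.20) = 0.380480
P(Vaporizer chain down) [AND] = 0.380480 × 0.33 = 0.125558
P(Pipeline path inoperative) [AND] = 0.15 × 0.06 × 0.44 × 0.39 = 0.001544
P(Scavenge line 2 fails) [OR] = 1 − (1−0.001544) × (1−0.33) = 0.331034
P(O2 supply 2 inoperative) [OR] = 1 − (1−0.125558) × (1−0.331034) × (1−0.13) = 0.491074
P(Breathing circuit 2 inoperative) [OR] = 1 − (1−0.491074) × (1−0.36) = 0.674287
P(Anesthesia gas delivery interrupted) [OR] = 1 − (1−0.010963) × (1−0.674287) × (1−0.27) × (1−0.23) = 0.818924
Rounded to 4 decimal places: P(Anesthesia gas delivery interrupted) ≈ 0.8189.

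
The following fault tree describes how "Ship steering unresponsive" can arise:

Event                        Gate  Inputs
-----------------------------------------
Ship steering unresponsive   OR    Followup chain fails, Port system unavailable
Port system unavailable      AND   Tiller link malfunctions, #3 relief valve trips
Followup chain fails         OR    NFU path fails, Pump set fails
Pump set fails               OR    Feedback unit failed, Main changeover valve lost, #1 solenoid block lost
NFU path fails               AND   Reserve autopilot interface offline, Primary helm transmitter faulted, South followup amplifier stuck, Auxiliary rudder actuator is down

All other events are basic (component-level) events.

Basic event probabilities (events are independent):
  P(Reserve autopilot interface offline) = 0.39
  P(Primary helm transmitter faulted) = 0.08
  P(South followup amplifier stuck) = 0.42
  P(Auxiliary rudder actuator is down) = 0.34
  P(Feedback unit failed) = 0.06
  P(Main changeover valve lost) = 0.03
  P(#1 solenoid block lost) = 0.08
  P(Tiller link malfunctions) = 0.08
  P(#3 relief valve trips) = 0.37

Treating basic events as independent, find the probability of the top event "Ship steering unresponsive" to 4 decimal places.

0.1896

P(NFU path fails) [AND] = 0.39 × 0.08 × 0.42 × 0.34 = 0.004455
P(Pump set fails) [OR] = 1 − (1−0.06) × (1−0.03) × (1−0.08) = 0.161144
P(Followup chain fails) [OR] = 1 − (1−0.004455) × (1−0.161144) = 0.164881
P(Port system unavailable) [AND] = 0.08 × 0.37 = 0.029600
P(Ship steering unresponsive) [OR] = 1 − (1−0.164881) × (1−0.029600) = 0.189601
Rounded to 4 decimal places: P(Ship steering unresponsive) ≈ 0.1896.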